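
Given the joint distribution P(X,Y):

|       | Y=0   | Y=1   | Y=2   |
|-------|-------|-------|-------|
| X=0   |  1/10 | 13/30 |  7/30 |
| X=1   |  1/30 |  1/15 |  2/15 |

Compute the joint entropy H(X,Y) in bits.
2.1565 bits

H(X,Y) = -Σ_{x,y} P(x,y) log₂ P(x,y). Per-cell terms -P(x,y)·log₂P(x,y):
  X=0: 0.33219, 0.52280, 0.48989
  X=1: 0.16356, 0.26046, 0.38759
Sum of the 6 terms: H(X,Y) = 2.1565 bits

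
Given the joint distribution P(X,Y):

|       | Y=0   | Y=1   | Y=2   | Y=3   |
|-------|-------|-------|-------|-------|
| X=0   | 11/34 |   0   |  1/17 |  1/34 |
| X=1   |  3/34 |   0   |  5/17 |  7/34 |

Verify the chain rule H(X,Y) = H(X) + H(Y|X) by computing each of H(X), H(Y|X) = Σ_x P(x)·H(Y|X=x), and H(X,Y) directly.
H(X) = 0.9774 bits, H(Y|X) = 1.2371 bits, H(X,Y) = 2.2145 bits

Marginal of X (row sums):
  P(X=0) = 11/34 + 0 + 1/17 + 1/34 = 7/17
  P(X=1) = 3/34 + 0 + 5/17 + 7/34 = 10/17
H(X) = -[(7/17)·log₂(7/17) + (10/17)·log₂(10/17)]
  = 0.52710 + 0.45031 = 0.9774 bits

H(Y|X) = Σ_x P(x)·H(Y|X=x):
  X=0: P(X=0) = 7/17, P(Y|X=0) = (11/14, 0, 1/7, 1/14) → H(Y|X=0) = 0.94637
  X=1: P(X=1) = 10/17, P(Y|X=1) = (3/20, 0, 1/2, 7/20) → H(Y|X=1) = 1.44065
H(Y|X) = (7/17)·0.94637 + (10/17)·1.44065 = 1.2371 bits

H(X,Y) = -Σ_{x,y} P(x,y) log₂ P(x,y). Per-cell terms -P(x,y)·log₂P(x,y):
  X=0: 0.52672, 0.00000, 0.24044, 0.14963
  X=1: 0.30904, 0.00000, 0.51927, 0.46943
  (cells with P = 0 contribute 0)
Sum of the 8 terms: H(X,Y) = 2.2145 bits

Chain rule check:
  H(X) + H(Y|X) = 0.9774 + 1.2371 = 2.2145 bits
  H(X,Y) = 2.2145 bits
✓ Chain rule verified.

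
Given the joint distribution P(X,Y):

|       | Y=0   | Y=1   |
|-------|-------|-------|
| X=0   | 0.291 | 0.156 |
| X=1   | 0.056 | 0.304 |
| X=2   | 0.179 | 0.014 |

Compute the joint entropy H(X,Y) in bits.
2.2220 bits

H(X,Y) = -Σ_{x,y} P(x,y) log₂ P(x,y). Per-cell terms -P(x,y)·log₂P(x,y):
  X=0: 0.51824, 0.41814
  X=1: 0.23287, 0.52223
  X=2: 0.44427, 0.08622
Sum of the 6 terms: H(X,Y) = 2.2220 bits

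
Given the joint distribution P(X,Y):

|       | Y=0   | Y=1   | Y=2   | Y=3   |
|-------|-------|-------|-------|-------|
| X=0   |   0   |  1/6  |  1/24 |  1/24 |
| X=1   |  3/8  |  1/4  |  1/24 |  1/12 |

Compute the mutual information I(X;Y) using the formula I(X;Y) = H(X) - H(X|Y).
0.2086 bits

I(X;Y) = H(X) - H(X|Y)

Marginal of X (row sums):
  P(X=0) = 0 + 1/6 + 1/24 + 1/24 = 1/4
  P(X=1) = 3/8 + 1/4 + 1/24 + 1/12 = 3/4
H(X) = -[(1/4)·log₂(1/4) + (3/4)·log₂(3/4)]
  = 0.50000 + 0.31128 = 0.81128 bits

Marginal of Y (column sums):
  P(Y=0) = 0 + 3/8 = 3/8
  P(Y=1) = 1/6 + 1/4 = 5/12
  P(Y=2) = 1/24 + 1/24 = 1/12
  P(Y=3) = 1/24 + 1/12 = 1/8
H(X|Y) = Σ_y P(y)·H(X|Y=y):
  Y=0: P(Y=0) = 3/8, P(X|Y=0) = (0, 1) → H(X|Y=0) = 0.00000
  Y=1: P(Y=1) = 5/12, P(X|Y=1) = (2/5, 3/5) → H(X|Y=1) = 0.97095
  Y=2: P(Y=2) = 1/12, P(X|Y=2) = (1/2, 1/2) → H(X|Y=2) = 1.00000
  Y=3: P(Y=3) = 1/8, P(X|Y=3) = (1/3, 2/3) → H(X|Y=3) = 0.91830
H(X|Y) = (3/8)·0.00000 + (5/12)·0.97095 + (1/12)·1.00000 + (1/8)·0.91830 = 0.60268 bits

I(X;Y) = H(X) - H(X|Y) = 0.81128 - 0.60268 = 0.2086 bits

Cross-check via I(X;Y) = H(X) + H(Y) - H(X,Y): computing H(Y) from the column sums and H(X,Y) from the 8 cells in the same way gives H(Y) = 1.73065 bits and H(X,Y) = 2.33333 bits, so
I(X;Y) = 0.81128 + 1.73065 - 2.33333 = 0.2086 bits ✓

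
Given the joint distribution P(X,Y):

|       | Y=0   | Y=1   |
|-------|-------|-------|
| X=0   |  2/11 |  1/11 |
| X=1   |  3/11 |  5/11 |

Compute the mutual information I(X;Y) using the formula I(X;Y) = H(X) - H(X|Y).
0.0495 bits

I(X;Y) = H(X) - H(X|Y)

Marginal of X (row sums):
  P(X=0) = 2/11 + 1/11 = 3/11
  P(X=1) = 3/11 + 5/11 = 8/11
H(X) = -[(3/11)·log₂(3/11) + (8/11)·log₂(8/11)]
  = 0.511219 + 0.334132 = 0.845351 bits

Marginal of Y (column sums):
  P(Y=0) = 2/11 + 3/11 = 5/11
  P(Y=1) = 1/11 + 5/11 = 6/11
H(X|Y) = Σ_y P(y)·H(X|Y=y):
  Y=0: P(Y=0) = 5/11, P(X|Y=0) = (2/5, 3/5) → H(X|Y=0) = 0.970951
  Y=1: P(Y=1) = 6/11, P(X|Y=1) = (1/6, 5/6) → H(X|Y=1) = 0.650022
H(X|Y) = (5/11)·0.970951 + (6/11)·0.650022 = 0.795899 bits

I(X;Y) = H(X) - H(X|Y) = 0.845351 - 0.795899 = 0.0495 bits

Cross-check via I(X;Y) = H(X) + H(Y) - H(X,Y): computing H(Y) from the column sums and H(X,Y) from the 4 cells in the same way gives H(Y) = 0.994030 bits and H(X,Y) = 1.789929 bits, so
I(X;Y) = 0.845351 + 0.994030 - 1.789929 = 0.0495 bits ✓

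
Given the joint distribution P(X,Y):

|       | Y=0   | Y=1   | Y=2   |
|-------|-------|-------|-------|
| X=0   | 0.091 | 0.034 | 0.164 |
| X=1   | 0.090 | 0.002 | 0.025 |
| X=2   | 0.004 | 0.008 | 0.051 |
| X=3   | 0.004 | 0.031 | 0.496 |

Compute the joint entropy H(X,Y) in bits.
2.3674 bits

H(X,Y) = -Σ_{x,y} P(x,y) log₂ P(x,y). Per-cell terms -P(x,y)·log₂P(x,y):
  X=0: 0.31468, 0.16586, 0.42775
  X=1: 0.31265, 0.01793, 0.13305
  X=2: 0.03186, 0.05573, 0.21896
  X=3: 0.03186, 0.15536, 0.50175
Sum of the 12 terms: H(X,Y) = 2.3674 bits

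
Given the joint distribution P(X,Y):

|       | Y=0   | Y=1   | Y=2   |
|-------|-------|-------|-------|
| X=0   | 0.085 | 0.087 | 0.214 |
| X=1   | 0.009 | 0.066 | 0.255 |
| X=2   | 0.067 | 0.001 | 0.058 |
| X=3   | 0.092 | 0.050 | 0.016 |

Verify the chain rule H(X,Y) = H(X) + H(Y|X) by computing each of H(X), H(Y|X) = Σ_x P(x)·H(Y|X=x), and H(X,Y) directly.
H(X) = 1.8551 bits, H(Y|X) = 1.1901 bits, H(X,Y) = 3.0452 bits

Marginal of X (row sums):
  P(X=0) = 0.085 + 0.087 + 0.214 = 0.386
  P(X=1) = 0.009 + 0.066 + 0.255 = 0.330
  P(X=2) = 0.067 + 0.001 + 0.058 = 0.126
  P(X=3) = 0.092 + 0.050 + 0.016 = 0.158
H(X) = -[0.386·log₂(0.386) + 0.330·log₂(0.330) + 0.126·log₂(0.126) + 0.158·log₂(0.158)]
  = 0.53010 + 0.52782 + 0.37655 + 0.42060 = 1.8551 bits

H(Y|X) = Σ_x P(x)·H(Y|X=x):
  X=0: P(X=0) = 0.386, P(Y|X=0) = (85/386, 87/386, 107/193) → H(Y|X=0) = 1.43700
  X=1: P(X=1) = 0.330, P(Y|X=1) = (3/110, 1/5, 17/22) → H(Y|X=1) = 0.89354
  X=2: P(X=2) = 0.126, P(Y|X=2) = (67/126, 1/126, 29/63) → H(Y|X=2) = 1.05513
  X=3: P(X=3) = 0.158, P(Y|X=3) = (46/79, 25/79, 8/79) → H(Y|X=3) = 1.31416
H(Y|X) = 0.386·1.43700 + 0.330·0.89354 + 0.126·1.05513 + 0.158·1.31416 = 1.1901 bits

H(X,Y) = -Σ_{x,y} P(x,y) log₂ P(x,y). Per-cell terms -P(x,y)·log₂P(x,y):
  X=0: 0.30229, 0.30649, 0.47600
  X=1: 0.06116, 0.25881, 0.50271
  X=2: 0.26128, 0.00997, 0.23825
  X=3: 0.31668, 0.21610, 0.09545
Sum of the 12 terms: H(X,Y) = 3.0452 bits

Chain rule check:
  H(X) + H(Y|X) = 1.8551 + 1.1901 = 3.0452 bits
  H(X,Y) = 3.0452 bits
✓ Chain rule verified.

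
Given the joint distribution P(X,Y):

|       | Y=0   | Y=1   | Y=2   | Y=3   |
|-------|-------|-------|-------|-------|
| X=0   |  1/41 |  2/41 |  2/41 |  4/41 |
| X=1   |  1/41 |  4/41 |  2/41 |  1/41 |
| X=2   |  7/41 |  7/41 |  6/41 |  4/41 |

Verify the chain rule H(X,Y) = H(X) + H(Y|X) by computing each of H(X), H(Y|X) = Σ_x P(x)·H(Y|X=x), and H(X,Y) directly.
H(X) = 1.3925 bits, H(Y|X) = 1.8965 bits, H(X,Y) = 3.2889 bits

Marginal of X (row sums):
  P(X=0) = 1/41 + 2/41 + 2/41 + 4/41 = 9/41
  P(X=1) = 1/41 + 4/41 + 2/41 + 1/41 = 8/41
  P(X=2) = 7/41 + 7/41 + 6/41 + 4/41 = 24/41
H(X) = -[(9/41)·log₂(9/41) + (8/41)·log₂(8/41) + (24/41)·log₂(24/41)]
  = 0.48021 + 0.46001 + 0.45225 = 1.3925 bits

H(Y|X) = Σ_x P(x)·H(Y|X=x):
  X=0: P(X=0) = 9/41, P(Y|X=0) = (1/9, 2/9, 2/9, 4/9) → H(Y|X=0) = 1.83659
  X=1: P(X=1) = 8/41, P(Y|X=1) = (1/8, 1/2, 1/4, 1/8) → H(Y|X=1) = 1.75000
  X=2: P(X=2) = 24/41, P(Y|X=2) = (7/24, 7/24, 1/4, 1/6) → H(Y|X=2) = 1.96776
H(Y|X) = (9/41)·1.83659 + (8/41)·1.75000 + (24/41)·1.96776 = 1.8965 bits

H(X,Y) = -Σ_{x,y} P(x,y) log₂ P(x,y). Per-cell terms -P(x,y)·log₂P(x,y):
  X=0: 0.13067, 0.21256, 0.21256, 0.32757
  X=1: 0.13067, 0.32757, 0.21256, 0.13067
  X=2: 0.43540, 0.43540, 0.40574, 0.32757
Sum of the 12 terms: H(X,Y) = 3.2889 bits

Chain rule check:
  H(X) + H(Y|X) = 1.3925 + 1.8965 = 3.2890 bits
  H(X,Y) = 3.2889 bits
✓ Chain rule verified (Δ = 0.0001 is 4-dp rounding noise: each of the three values was rounded independently).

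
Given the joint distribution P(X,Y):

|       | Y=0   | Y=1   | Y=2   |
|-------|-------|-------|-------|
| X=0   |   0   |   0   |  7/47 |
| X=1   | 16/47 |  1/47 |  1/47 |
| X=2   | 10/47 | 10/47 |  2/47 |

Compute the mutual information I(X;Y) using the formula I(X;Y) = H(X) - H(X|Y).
0.5714 bits

I(X;Y) = H(X) - H(X|Y)

Marginal of X (row sums):
  P(X=0) = 0 + 0 + 7/47 = 7/47
  P(X=1) = 16/47 + 1/47 + 1/47 = 18/47
  P(X=2) = 10/47 + 10/47 + 2/47 = 22/47
H(X) = -[(7/47)·log₂(7/47) + (18/47)·log₂(18/47) + (22/47)·log₂(22/47)]
  = 0.4092 + 0.5303 + 0.5126 = 1.4521 bits

Marginal of Y (column sums):
  P(Y=0) = 0 + 16/47 + 10/47 = 26/47
  P(Y=1) = 0 + 1/47 + 10/47 = 11/47
  P(Y=2) = 7/47 + 1/47 + 2/47 = 10/47
H(X|Y) = Σ_y P(y)·H(X|Y=y):
  Y=0: P(Y=0) = 26/47, P(X|Y=0) = (0, 8/13, 5/13) → H(X|Y=0) = 0.9612
  Y=1: P(Y=1) = 11/47, P(X|Y=1) = (0, 1/11, 10/11) → H(X|Y=1) = 0.4395
  Y=2: P(Y=2) = 10/47, P(X|Y=2) = (7/10, 1/10, 1/5) → H(X|Y=2) = 1.1568
H(X|Y) = (26/47)·0.9612 + (11/47)·0.4395 + (10/47)·1.1568 = 0.8807 bits

I(X;Y) = H(X) - H(X|Y) = 1.4521 - 0.8807 = 0.5714 bits

Cross-check via I(X;Y) = H(X) + H(Y) - H(X,Y): computing H(Y) from the column sums and H(X,Y) from the 9 cells in the same way gives H(Y) = 1.4379 bits and H(X,Y) = 2.3186 bits, so
I(X;Y) = 1.4521 + 1.4379 - 2.3186 = 0.5714 bits ✓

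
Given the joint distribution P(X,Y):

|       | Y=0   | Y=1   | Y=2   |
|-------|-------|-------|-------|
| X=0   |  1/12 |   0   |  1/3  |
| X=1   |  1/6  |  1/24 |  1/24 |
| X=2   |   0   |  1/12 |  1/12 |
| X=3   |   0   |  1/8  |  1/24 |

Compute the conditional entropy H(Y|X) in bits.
0.9156 bits

H(Y|X) = H(X,Y) - H(X)

H(X,Y) = -Σ_{x,y} P(x,y) log₂ P(x,y). Per-cell terms -P(x,y)·log₂P(x,y):
  X=0: 0.29875, 0.00000, 0.52832
  X=1: 0.43083, 0.19104, 0.19104
  X=2: 0.00000, 0.29875, 0.29875
  X=3: 0.00000, 0.37500, 0.19104
  (cells with P = 0 contribute 0)
Sum of the 12 terms: H(X,Y) = 2.8035 bits

Marginal of X (row sums):
  P(X=0) = 1/12 + 0 + 1/3 = 5/12
  P(X=1) = 1/6 + 1/24 + 1/24 = 1/4
  P(X=2) = 0 + 1/12 + 1/12 = 1/6
  P(X=3) = 0 + 1/8 + 1/24 = 1/6
H(X) = -[(5/12)·log₂(5/12) + (1/4)·log₂(1/4) + (1/6)·log₂(1/6) + (1/6)·log₂(1/6)]
  = 0.52626 + 0.50000 + 0.43083 + 0.43083 = 1.8879 bits

H(Y|X) = H(X,Y) - H(X) = 2.8035 - 1.8879 = 0.9156 bits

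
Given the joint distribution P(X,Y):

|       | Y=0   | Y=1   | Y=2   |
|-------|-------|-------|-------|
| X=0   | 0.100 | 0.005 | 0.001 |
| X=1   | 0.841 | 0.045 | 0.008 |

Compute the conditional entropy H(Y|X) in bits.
0.3598 bits

H(Y|X) = H(X,Y) - H(X)

H(X,Y) = -Σ_{x,y} P(x,y) log₂ P(x,y). Per-cell terms -P(x,y)·log₂P(x,y):
  X=0: 0.3322, 0.0382, 0.0100
  X=1: 0.2101, 0.2013, 0.0557
Sum of the 6 terms: H(X,Y) = 0.8475 bits

Marginal of X (row sums):
  P(X=0) = 0.100 + 0.005 + 0.001 = 0.106
  P(X=1) = 0.841 + 0.045 + 0.008 = 0.894
H(X) = -[0.106·log₂(0.106) + 0.894·log₂(0.894)]
  = 0.3432 + 0.1445 = 0.4877 bits

H(Y|X) = H(X,Y) - H(X) = 0.8475 - 0.4877 = 0.3598 bits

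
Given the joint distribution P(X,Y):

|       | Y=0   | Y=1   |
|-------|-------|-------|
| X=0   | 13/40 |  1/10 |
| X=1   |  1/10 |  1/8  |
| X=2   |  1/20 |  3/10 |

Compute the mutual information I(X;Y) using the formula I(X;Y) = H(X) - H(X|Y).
0.2336 bits

I(X;Y) = H(X) - H(X|Y)

Marginal of X (row sums):
  P(X=0) = 13/40 + 1/10 = 17/40
  P(X=1) = 1/10 + 1/8 = 9/40
  P(X=2) = 1/20 + 3/10 = 7/20
H(X) = -[(17/40)·log₂(17/40) + (9/40)·log₂(9/40) + (7/20)·log₂(7/20)]
  = 0.52465 + 0.48420 + 0.53010 = 1.53895 bits

Marginal of Y (column sums):
  P(Y=0) = 13/40 + 1/10 + 1/20 = 19/40
  P(Y=1) = 1/10 + 1/8 + 3/10 = 21/40
H(X|Y) = Σ_y P(y)·H(X|Y=y):
  Y=0: P(Y=0) = 19/40, P(X|Y=0) = (13/19, 4/19, 2/19) → H(X|Y=0) = 1.18973
  Y=1: P(Y=1) = 21/40, P(X|Y=1) = (4/21, 5/21, 4/7) → H(X|Y=1) = 1.40998
H(X|Y) = (19/40)·1.18973 + (21/40)·1.40998 = 1.30536 bits

I(X;Y) = H(X) - H(X|Y) = 1.53895 - 1.30536 = 0.2336 bits

Cross-check via I(X;Y) = H(X) + H(Y) - H(X,Y): computing H(Y) from the column sums and H(X,Y) from the 6 cells in the same way gives H(Y) = 0.99820 bits and H(X,Y) = 2.30356 bits, so
I(X;Y) = 1.53895 + 0.99820 - 2.30356 = 0.2336 bits ✓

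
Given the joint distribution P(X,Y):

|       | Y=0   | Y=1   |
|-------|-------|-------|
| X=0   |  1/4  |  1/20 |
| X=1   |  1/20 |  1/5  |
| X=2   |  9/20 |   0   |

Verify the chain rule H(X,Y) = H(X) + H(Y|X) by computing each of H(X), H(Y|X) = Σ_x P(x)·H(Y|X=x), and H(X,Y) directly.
H(X) = 1.5395 bits, H(Y|X) = 0.3755 bits, H(X,Y) = 1.9150 bits

Marginal of X (row sums):
  P(X=0) = 1/4 + 1/20 = 3/10
  P(X=1) = 1/20 + 1/5 = 1/4
  P(X=2) = 9/20 + 0 = 9/20
H(X) = -[(3/10)·log₂(3/10) + (1/4)·log₂(1/4) + (9/20)·log₂(9/20)]
  = 0.5211 + 0.5000 + 0.5184 = 1.5395 bits

H(Y|X) = Σ_x P(x)·H(Y|X=x):
  X=0: P(X=0) = 3/10, P(Y|X=0) = (5/6, 1/6) → H(Y|X=0) = 0.6500
  X=1: P(X=1) = 1/4, P(Y|X=1) = (1/5, 4/5) → H(Y|X=1) = 0.7219
  X=2: P(X=2) = 9/20, P(Y|X=2) = (1, 0) → H(Y|X=2) = 0.0000
H(Y|X) = (3/10)·0.6500 + (1/4)·0.7219 + (9/20)·0.0000 = 0.3755 bits

H(X,Y) = -Σ_{x,y} P(x,y) log₂ P(x,y). Per-cell terms -P(x,y)·log₂P(x,y):
  X=0: 0.5000, 0.2161
  X=1: 0.2161, 0.4644
  X=2: 0.5184, 0.0000
  (cells with P = 0 contribute 0)
Sum of the 6 terms: H(X,Y) = 1.9150 bits

Chain rule check:
  H(X) + H(Y|X) = 1.5395 + 0.3755 = 1.9150 bits
  H(X,Y) = 1.9150 bits
✓ Chain rule verified.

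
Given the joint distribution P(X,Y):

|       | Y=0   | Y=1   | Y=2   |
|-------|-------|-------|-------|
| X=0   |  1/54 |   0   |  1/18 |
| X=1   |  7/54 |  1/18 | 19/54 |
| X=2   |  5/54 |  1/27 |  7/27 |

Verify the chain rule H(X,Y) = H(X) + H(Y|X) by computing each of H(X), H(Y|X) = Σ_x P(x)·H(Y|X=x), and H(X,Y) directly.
H(X) = 1.2897 bits, H(Y|X) = 1.1914 bits, H(X,Y) = 2.4811 bits

Marginal of X (row sums):
  P(X=0) = 1/54 + 0 + 1/18 = 2/27
  P(X=1) = 7/54 + 1/18 + 19/54 = 29/54
  P(X=2) = 5/54 + 1/27 + 7/27 = 7/18
H(X) = -[(2/27)·log₂(2/27) + (29/54)·log₂(29/54) + (7/18)·log₂(7/18)]
  = 0.27814 + 0.48167 + 0.52989 = 1.2897 bits

H(Y|X) = Σ_x P(x)·H(Y|X=x):
  X=0: P(X=0) = 2/27, P(Y|X=0) = (1/4, 0, 3/4) → H(Y|X=0) = 0.81128
  X=1: P(X=1) = 29/54, P(Y|X=1) = (7/29, 3/29, 19/29) → H(Y|X=1) = 1.23326
  X=2: P(X=2) = 7/18, P(Y|X=2) = (5/21, 2/21, 2/3) → H(Y|X=2) = 1.20600
H(Y|X) = (2/27)·0.81128 + (29/54)·1.23326 + (7/18)·1.20600 = 1.1914 bits

H(X,Y) = -Σ_{x,y} P(x,y) log₂ P(x,y). Per-cell terms -P(x,y)·log₂P(x,y):
  X=0: 0.10657, 0.00000, 0.23166
  X=1: 0.38209, 0.23166, 0.53023
  X=2: 0.31787, 0.17611, 0.50492
  (cells with P = 0 contribute 0)
Sum of the 9 terms: H(X,Y) = 2.4811 bits

Chain rule check:
  H(X) + H(Y|X) = 1.2897 + 1.1914 = 2.4811 bits
  H(X,Y) = 2.4811 bits
✓ Chain rule verified.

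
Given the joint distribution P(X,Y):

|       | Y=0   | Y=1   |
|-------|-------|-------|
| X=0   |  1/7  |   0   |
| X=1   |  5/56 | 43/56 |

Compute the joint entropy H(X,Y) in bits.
1.0049 bits

H(X,Y) = -Σ_{x,y} P(x,y) log₂ P(x,y). Per-cell terms -P(x,y)·log₂P(x,y):
  X=0: 0.4011, 0.0000
  X=1: 0.3112, 0.2926
  (cells with P = 0 contribute 0)
Sum of the 4 terms: H(X,Y) = 1.0049 bits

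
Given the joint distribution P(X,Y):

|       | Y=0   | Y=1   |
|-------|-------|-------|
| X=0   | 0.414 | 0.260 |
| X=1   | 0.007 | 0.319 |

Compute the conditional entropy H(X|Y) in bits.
0.6260 bits

H(X|Y) = H(X,Y) - H(Y)

H(X,Y) = -Σ_{x,y} P(x,y) log₂ P(x,y). Per-cell terms -P(x,y)·log₂P(x,y):
  X=0: 0.526731, 0.505288
  X=1: 0.050109, 0.525831
Sum of the 4 terms: H(X,Y) = 1.60796 bits

Marginal of Y (column sums):
  P(Y=0) = 0.414 + 0.007 = 0.421
  P(Y=1) = 0.260 + 0.319 = 0.579
H(Y) = -[0.421·log₂(0.421) + 0.579·log₂(0.579)]
  = 0.525453 + 0.456463 = 0.98192 bits

H(X|Y) = H(X,Y) - H(Y) = 1.60796 - 0.98192 = 0.6260 bits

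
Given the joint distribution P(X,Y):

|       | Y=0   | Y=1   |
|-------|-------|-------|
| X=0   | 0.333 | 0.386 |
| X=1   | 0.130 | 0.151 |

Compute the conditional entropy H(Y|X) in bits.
0.9960 bits

H(Y|X) = H(X,Y) - H(X)

H(X,Y) = -Σ_{x,y} P(x,y) log₂ P(x,y). Per-cell terms -P(x,y)·log₂P(x,y):
  X=0: 0.5282732, 0.5301043
  X=1: 0.3826441, 0.4118343
Sum of the 4 terms: H(X,Y) = 1.852856 bits

Marginal of X (row sums):
  P(X=0) = 0.333 + 0.386 = 0.719
  P(X=1) = 0.130 + 0.151 = 0.281
H(X) = -[0.719·log₂(0.719) + 0.281·log₂(0.281)]
  = 0.3421982 + 0.5146116 = 0.856810 bits

H(Y|X) = H(X,Y) - H(X) = 1.852856 - 0.856810 = 0.9960 bits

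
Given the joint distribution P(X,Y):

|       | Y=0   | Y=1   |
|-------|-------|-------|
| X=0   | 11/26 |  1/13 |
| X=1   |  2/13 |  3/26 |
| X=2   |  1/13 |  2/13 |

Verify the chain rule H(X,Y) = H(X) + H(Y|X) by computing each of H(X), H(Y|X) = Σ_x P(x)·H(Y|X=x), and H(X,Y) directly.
H(X) = 1.4979 bits, H(Y|X) = 0.7869 bits, H(X,Y) = 2.2847 bits

Marginal of X (row sums):
  P(X=0) = 11/26 + 1/13 = 1/2
  P(X=1) = 2/13 + 3/26 = 7/26
  P(X=2) = 1/13 + 2/13 = 3/13
H(X) = -[(1/2)·log₂(1/2) + (7/26)·log₂(7/26) + (3/13)·log₂(3/13)]
  = 0.5000 + 0.5097 + 0.4882 = 1.4979 bits

H(Y|X) = Σ_x P(x)·H(Y|X=x):
  X=0: P(X=0) = 1/2, P(Y|X=0) = (11/13, 2/13) → H(Y|X=0) = 0.6194
  X=1: P(X=1) = 7/26, P(Y|X=1) = (4/7, 3/7) → H(Y|X=1) = 0.9852
  X=2: P(X=2) = 3/13, P(Y|X=2) = (1/3, 2/3) → H(Y|X=2) = 0.9183
H(Y|X) = (1/2)·0.6194 + (7/26)·0.9852 + (3/13)·0.9183 = 0.7869 bits

H(X,Y) = -Σ_{x,y} P(x,y) log₂ P(x,y). Per-cell terms -P(x,y)·log₂P(x,y):
  X=0: 0.5250, 0.2846
  X=1: 0.4155, 0.3595
  X=2: 0.2846, 0.4155
Sum of the 6 terms: H(X,Y) = 2.2847 bits

Chain rule check:
  H(X) + H(Y|X) = 1.4979 + 0.7869 = 2.2848 bits
  H(X,Y) = 2.2847 bits
✓ Chain rule verified (Δ = 0.0001 is 4-dp rounding noise: each of the three values was rounded independently).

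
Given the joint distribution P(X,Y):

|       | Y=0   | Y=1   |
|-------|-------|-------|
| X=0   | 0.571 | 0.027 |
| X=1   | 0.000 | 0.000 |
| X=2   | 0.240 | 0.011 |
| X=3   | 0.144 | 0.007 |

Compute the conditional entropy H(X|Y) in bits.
1.3560 bits

H(X|Y) = H(X,Y) - H(Y)

H(X,Y) = -Σ_{x,y} P(x,y) log₂ P(x,y). Per-cell terms -P(x,y)·log₂P(x,y):
  X=0: 0.461618, 0.140694
  X=1: 0.000000, 0.000000
  X=2: 0.494134, 0.071570
  X=3: 0.402604, 0.050109
  (cells with P = 0 contribute 0)
Sum of the 8 terms: H(X,Y) = 1.620729 bits

Marginal of Y (column sums):
  P(Y=0) = 0.571 + 0.000 + 0.240 + 0.144 = 0.955
  P(Y=1) = 0.027 + 0.000 + 0.011 + 0.007 = 0.045
H(Y) = -[0.955·log₂(0.955) + 0.045·log₂(0.045)]
  = 0.063438 + 0.201327 = 0.264765 bits

H(X|Y) = H(X,Y) - H(Y) = 1.620729 - 0.264765 = 1.3560 bits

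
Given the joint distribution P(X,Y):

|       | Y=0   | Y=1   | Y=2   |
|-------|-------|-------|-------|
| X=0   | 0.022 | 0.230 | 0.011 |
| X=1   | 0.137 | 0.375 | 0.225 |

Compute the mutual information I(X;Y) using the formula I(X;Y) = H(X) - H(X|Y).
0.0952 bits

I(X;Y) = H(X) - H(X|Y)

Marginal of X (row sums):
  P(X=0) = 0.022 + 0.230 + 0.011 = 0.263
  P(X=1) = 0.137 + 0.375 + 0.225 = 0.737
H(X) = -[0.263·log₂(0.263) + 0.737·log₂(0.737)]
  = 0.50677 + 0.32447 = 0.8312 bits

Marginal of Y (column sums):
  P(Y=0) = 0.022 + 0.137 = 0.159
  P(Y=1) = 0.230 + 0.375 = 0.605
  P(Y=2) = 0.011 + 0.225 = 0.236
H(X|Y) = Σ_y P(y)·H(X|Y=y):
  Y=0: P(Y=0) = 0.159, P(X|Y=0) = (22/159, 137/159) → H(X|Y=0) = 0.57994
  Y=1: P(Y=1) = 0.605, P(X|Y=1) = (46/121, 75/121) → H(X|Y=1) = 0.95816
  Y=2: P(Y=2) = 0.236, P(X|Y=2) = (11/236, 225/236) → H(X|Y=2) = 0.27182
H(X|Y) = 0.159·0.57994 + 0.605·0.95816 + 0.236·0.27182 = 0.7360 bits

I(X;Y) = H(X) - H(X|Y) = 0.8312 - 0.7360 = 0.0952 bits

Cross-check via I(X;Y) = H(X) + H(Y) - H(X,Y): computing H(Y) from the column sums and H(X,Y) from the 6 cells in the same way gives H(Y) = 1.3521 bits and H(X,Y) = 2.0881 bits, so
I(X;Y) = 0.8312 + 1.3521 - 2.0881 = 0.0952 bits ✓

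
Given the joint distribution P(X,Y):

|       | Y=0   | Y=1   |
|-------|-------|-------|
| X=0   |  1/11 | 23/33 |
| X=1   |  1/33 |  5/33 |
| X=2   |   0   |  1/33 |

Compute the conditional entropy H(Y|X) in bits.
0.5247 bits

H(Y|X) = H(X,Y) - H(X)

H(X,Y) = -Σ_{x,y} P(x,y) log₂ P(x,y). Per-cell terms -P(x,y)·log₂P(x,y):
  X=0: 0.31449, 0.36300
  X=1: 0.15286, 0.41249
  X=2: 0.00000, 0.15286
  (cells with P = 0 contribute 0)
Sum of the 6 terms: H(X,Y) = 1.3957 bits

Marginal of X (row sums):
  P(X=0) = 1/11 + 23/33 = 26/33
  P(X=1) = 1/33 + 5/33 = 2/11
  P(X=2) = 0 + 1/33 = 1/33
H(X) = -[(26/33)·log₂(26/33) + (2/11)·log₂(2/11) + (1/33)·log₂(1/33)]
  = 0.27099 + 0.44717 + 0.15286 = 0.8710 bits

H(Y|X) = H(X,Y) - H(X) = 1.3957 - 0.8710 = 0.5247 bits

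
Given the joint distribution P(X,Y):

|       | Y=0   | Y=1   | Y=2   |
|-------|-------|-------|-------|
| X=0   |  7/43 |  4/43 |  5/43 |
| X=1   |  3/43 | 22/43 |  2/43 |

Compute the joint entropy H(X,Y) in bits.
2.0746 bits

H(X,Y) = -Σ_{x,y} P(x,y) log₂ P(x,y). Per-cell terms -P(x,y)·log₂P(x,y):
  X=0: 0.4263, 0.3187, 0.3610
  X=1: 0.2680, 0.4947, 0.2059
Sum of the 6 terms: H(X,Y) = 2.0746 bits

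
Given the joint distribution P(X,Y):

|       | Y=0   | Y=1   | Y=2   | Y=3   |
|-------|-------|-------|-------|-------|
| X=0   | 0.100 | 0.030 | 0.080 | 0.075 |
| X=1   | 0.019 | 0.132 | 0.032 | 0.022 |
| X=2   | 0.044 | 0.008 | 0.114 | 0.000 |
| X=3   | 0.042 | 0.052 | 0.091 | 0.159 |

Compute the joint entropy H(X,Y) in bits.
3.5916 bits

H(X,Y) = -Σ_{x,y} P(x,y) log₂ P(x,y). Per-cell terms -P(x,y)·log₂P(x,y):
  X=0: 0.33219, 0.15177, 0.29151, 0.28027
  X=1: 0.10864, 0.38562, 0.15891, 0.12114
  X=2: 0.19828, 0.05573, 0.35715, 0.00000
  X=3: 0.19209, 0.22180, 0.31468, 0.42181
  (cells with P = 0 contribute 0)
Sum of the 16 terms: H(X,Y) = 3.5916 bits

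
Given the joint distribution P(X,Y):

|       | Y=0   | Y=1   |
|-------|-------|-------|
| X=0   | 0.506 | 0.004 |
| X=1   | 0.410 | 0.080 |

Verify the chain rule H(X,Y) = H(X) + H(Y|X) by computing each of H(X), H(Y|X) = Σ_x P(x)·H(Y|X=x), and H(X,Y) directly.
H(X) = 0.9997 bits, H(Y|X) = 0.3483 bits, H(X,Y) = 1.3480 bits

Marginal of X (row sums):
  P(X=0) = 0.506 + 0.004 = 0.510
  P(X=1) = 0.410 + 0.080 = 0.490
H(X) = -[0.510·log₂(0.510) + 0.490·log₂(0.490)]
  = 0.49543 + 0.50428 = 0.9997 bits

H(Y|X) = Σ_x P(x)·H(Y|X=x):
  X=0: P(X=0) = 0.510, P(Y|X=0) = (253/255, 2/255) → H(Y|X=0) = 0.06613
  X=1: P(X=1) = 0.490, P(Y|X=1) = (41/49, 8/49) → H(Y|X=1) = 0.64206
H(Y|X) = 0.510·0.06613 + 0.490·0.64206 = 0.3483 bits

H(X,Y) = -Σ_{x,y} P(x,y) log₂ P(x,y). Per-cell terms -P(x,y)·log₂P(x,y):
  X=0: 0.49729, 0.03186
  X=1: 0.52738, 0.29151
Sum of the 4 terms: H(X,Y) = 1.3480 bits

Chain rule check:
  H(X) + H(Y|X) = 0.9997 + 0.3483 = 1.3480 bits
  H(X,Y) = 1.3480 bits
✓ Chain rule verified.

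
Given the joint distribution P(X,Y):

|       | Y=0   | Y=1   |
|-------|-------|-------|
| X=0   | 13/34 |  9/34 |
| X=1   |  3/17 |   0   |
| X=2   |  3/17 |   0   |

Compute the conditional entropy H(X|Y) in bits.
1.0874 bits

H(X|Y) = H(X,Y) - H(Y)

H(X,Y) = -Σ_{x,y} P(x,y) log₂ P(x,y). Per-cell terms -P(x,y)·log₂P(x,y):
  X=0: 0.53033, 0.50758
  X=1: 0.44162, 0.00000
  X=2: 0.44162, 0.00000
  (cells with P = 0 contribute 0)
Sum of the 6 terms: H(X,Y) = 1.92115 bits

Marginal of Y (column sums):
  P(Y=0) = 13/34 + 3/17 + 3/17 = 25/34
  P(Y=1) = 9/34 + 0 + 0 = 9/34
H(Y) = -[(25/34)·log₂(25/34) + (9/34)·log₂(9/34)]
  = 0.32618 + 0.50758 = 0.83376 bits

H(X|Y) = H(X,Y) - H(Y) = 1.92115 - 0.83376 = 1.0874 bits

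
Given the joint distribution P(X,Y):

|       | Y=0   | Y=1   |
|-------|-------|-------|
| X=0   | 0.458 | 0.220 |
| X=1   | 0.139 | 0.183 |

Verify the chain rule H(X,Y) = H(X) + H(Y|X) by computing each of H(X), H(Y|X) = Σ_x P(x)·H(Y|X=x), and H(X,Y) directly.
H(X) = 0.9065 bits, H(Y|X) = 0.9341 bits, H(X,Y) = 1.8406 bits

Marginal of X (row sums):
  P(X=0) = 0.458 + 0.220 = 0.678
  P(X=1) = 0.139 + 0.183 = 0.322
H(X) = -[0.678·log₂(0.678) + 0.322·log₂(0.322)]
  = 0.380116 + 0.526427 = 0.9065 bits

H(Y|X) = Σ_x P(x)·H(Y|X=x):
  X=0: P(X=0) = 0.678, P(Y|X=0) = (229/339, 110/339) → H(Y|X=0) = 0.909191
  X=1: P(X=1) = 0.322, P(Y|X=1) = (139/322, 183/322) → H(Y|X=1) = 0.986489
H(Y|X) = 0.678·0.909191 + 0.322·0.986489 = 0.9341 bits

H(X,Y) = -Σ_{x,y} P(x,y) log₂ P(x,y). Per-cell terms -P(x,y)·log₂P(x,y):
  X=0: 0.515974, 0.480573
  X=1: 0.395711, 0.448365
Sum of the 4 terms: H(X,Y) = 1.8406 bits

Chain rule check:
  H(X) + H(Y|X) = 0.9065 + 0.9341 = 1.8406 bits
  H(X,Y) = 1.8406 bits
✓ Chain rule verified.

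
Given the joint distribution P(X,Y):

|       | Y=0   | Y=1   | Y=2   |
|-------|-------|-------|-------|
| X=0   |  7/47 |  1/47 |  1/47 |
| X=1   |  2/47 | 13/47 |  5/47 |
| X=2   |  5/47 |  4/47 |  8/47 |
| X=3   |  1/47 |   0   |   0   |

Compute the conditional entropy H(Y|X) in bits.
1.2655 bits

H(Y|X) = H(X,Y) - H(X)

H(X,Y) = -Σ_{x,y} P(x,y) log₂ P(x,y). Per-cell terms -P(x,y)·log₂P(x,y):
  X=0: 0.4092, 0.1182, 0.1182
  X=1: 0.1938, 0.5128, 0.3439
  X=2: 0.3439, 0.3025, 0.4348
  X=3: 0.1182, 0.0000, 0.0000
  (cells with P = 0 contribute 0)
Sum of the 12 terms: H(X,Y) = 2.8955 bits

Marginal of X (row sums):
  P(X=0) = 7/47 + 1/47 + 1/47 = 9/47
  P(X=1) = 2/47 + 13/47 + 5/47 = 20/47
  P(X=2) = 5/47 + 4/47 + 8/47 = 17/47
  P(X=3) = 1/47 + 0 + 0 = 1/47
H(X) = -[(9/47)·log₂(9/47) + (20/47)·log₂(20/47) + (17/47)·log₂(17/47) + (1/47)·log₂(1/47)]
  = 0.4566 + 0.5245 + 0.5307 + 0.1182 = 1.6300 bits

H(Y|X) = H(X,Y) - H(X) = 2.8955 - 1.6300 = 1.2655 bits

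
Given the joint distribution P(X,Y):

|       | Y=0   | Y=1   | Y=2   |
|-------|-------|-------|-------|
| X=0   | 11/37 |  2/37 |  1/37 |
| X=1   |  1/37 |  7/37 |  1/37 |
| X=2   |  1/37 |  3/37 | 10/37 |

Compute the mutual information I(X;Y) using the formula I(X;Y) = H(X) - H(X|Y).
0.5716 bits

I(X;Y) = H(X) - H(X|Y)

Marginal of X (row sums):
  P(X=0) = 11/37 + 2/37 + 1/37 = 14/37
  P(X=1) = 1/37 + 7/37 + 1/37 = 9/37
  P(X=2) = 1/37 + 3/37 + 10/37 = 14/37
H(X) = -[(14/37)·log₂(14/37) + (9/37)·log₂(9/37) + (14/37)·log₂(14/37)]
  = 0.530524 + 0.496101 + 0.530524 = 1.55715 bits

Marginal of Y (column sums):
  P(Y=0) = 11/37 + 1/37 + 1/37 = 13/37
  P(Y=1) = 2/37 + 7/37 + 3/37 = 12/37
  P(Y=2) = 1/37 + 1/37 + 10/37 = 12/37
H(X|Y) = Σ_y P(y)·H(X|Y=y):
  Y=0: P(Y=0) = 13/37, P(X|Y=0) = (11/13, 1/13, 1/13) → H(X|Y=0) = 0.773228
  Y=1: P(Y=1) = 12/37, P(X|Y=1) = (1/6, 7/12, 1/4) → H(X|Y=1) = 1.384432
  Y=2: P(Y=2) = 12/37, P(X|Y=2) = (1/12, 1/12, 5/6) → H(X|Y=2) = 0.816689
H(X|Y) = (13/37)·0.773228 + (12/37)·1.384432 + (12/37)·0.816689 = 0.98555 bits

I(X;Y) = H(X) - H(X|Y) = 1.55715 - 0.98555 = 0.5716 bits

Cross-check via I(X;Y) = H(X) + H(Y) - H(X,Y): computing H(Y) from the column sums and H(X,Y) from the 9 cells in the same way gives H(Y) = 1.58392 bits and H(X,Y) = 2.56947 bits, so
I(X;Y) = 1.55715 + 1.58392 - 2.56947 = 0.5716 bits ✓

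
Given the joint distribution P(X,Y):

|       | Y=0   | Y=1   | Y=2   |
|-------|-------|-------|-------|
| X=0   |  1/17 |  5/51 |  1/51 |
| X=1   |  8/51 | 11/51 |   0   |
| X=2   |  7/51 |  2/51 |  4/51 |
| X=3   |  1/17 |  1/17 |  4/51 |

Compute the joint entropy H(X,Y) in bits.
3.2101 bits

H(X,Y) = -Σ_{x,y} P(x,y) log₂ P(x,y). Per-cell terms -P(x,y)·log₂P(x,y):
  X=0: 0.24044, 0.32848, 0.11122
  X=1: 0.41920, 0.47731, 0.00000
  X=2: 0.39324, 0.18323, 0.28803
  X=3: 0.24044, 0.24044, 0.28803
  (cells with P = 0 contribute 0)
Sum of the 12 terms: H(X,Y) = 3.2101 bits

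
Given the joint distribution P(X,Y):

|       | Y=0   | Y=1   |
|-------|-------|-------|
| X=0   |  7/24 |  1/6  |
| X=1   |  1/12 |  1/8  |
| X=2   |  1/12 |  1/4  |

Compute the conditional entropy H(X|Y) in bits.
1.4268 bits

H(X|Y) = H(X,Y) - H(Y)

H(X,Y) = -Σ_{x,y} P(x,y) log₂ P(x,y). Per-cell terms -P(x,y)·log₂P(x,y):
  X=0: 0.51847, 0.43083
  X=1: 0.29875, 0.37500
  X=2: 0.29875, 0.50000
Sum of the 6 terms: H(X,Y) = 2.4218 bits

Marginal of Y (column sums):
  P(Y=0) = 7/24 + 1/12 + 1/12 = 11/24
  P(Y=1) = 1/6 + 1/8 + 1/4 = 13/24
H(Y) = -[(11/24)·log₂(11/24) + (13/24)·log₂(13/24)]
  = 0.51587 + 0.47912 = 0.9950 bits

H(X|Y) = H(X,Y) - H(Y) = 2.4218 - 0.9950 = 1.4268 bits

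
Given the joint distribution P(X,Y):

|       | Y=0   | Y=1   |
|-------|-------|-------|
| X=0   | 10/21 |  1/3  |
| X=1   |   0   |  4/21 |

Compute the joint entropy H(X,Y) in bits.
1.4937 bits

H(X,Y) = -Σ_{x,y} P(x,y) log₂ P(x,y). Per-cell terms -P(x,y)·log₂P(x,y):
  X=0: 0.5097, 0.5283
  X=1: 0.0000, 0.4557
  (cells with P = 0 contribute 0)
Sum of the 4 terms: H(X,Y) = 1.4937 bits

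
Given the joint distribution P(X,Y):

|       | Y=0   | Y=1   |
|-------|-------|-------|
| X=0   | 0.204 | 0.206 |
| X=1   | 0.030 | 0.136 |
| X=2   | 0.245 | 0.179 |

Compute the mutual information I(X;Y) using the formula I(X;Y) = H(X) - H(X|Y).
0.0590 bits

I(X;Y) = H(X) - H(X|Y)

Marginal of X (row sums):
  P(X=0) = 0.204 + 0.206 = 0.410
  P(X=1) = 0.030 + 0.136 = 0.166
  P(X=2) = 0.245 + 0.179 = 0.424
H(X) = -[0.410·log₂(0.410) + 0.166·log₂(0.166) + 0.424·log₂(0.424)]
  = 0.52738 + 0.43006 + 0.52485 = 1.4823 bits

Marginal of Y (column sums):
  P(Y=0) = 0.204 + 0.030 + 0.245 = 0.479
  P(Y=1) = 0.206 + 0.136 + 0.179 = 0.521
H(X|Y) = Σ_y P(y)·H(X|Y=y):
  Y=0: P(Y=0) = 0.479, P(X|Y=0) = (204/479, 30/479, 245/479) → H(X|Y=0) = 1.26952
  Y=1: P(Y=1) = 0.521, P(X|Y=1) = (206/521, 136/521, 179/521) → H(X|Y=1) = 1.56465
H(X|Y) = 0.479·1.26952 + 0.521·1.56465 = 1.4233 bits

I(X;Y) = H(X) - H(X|Y) = 1.4823 - 1.4233 = 0.0590 bits

Cross-check via I(X;Y) = H(X) + H(Y) - H(X,Y): computing H(Y) from the column sums and H(X,Y) from the 6 cells in the same way gives H(Y) = 0.9987 bits and H(X,Y) = 2.4220 bits, so
I(X;Y) = 1.4823 + 0.9987 - 2.4220 = 0.0590 bits ✓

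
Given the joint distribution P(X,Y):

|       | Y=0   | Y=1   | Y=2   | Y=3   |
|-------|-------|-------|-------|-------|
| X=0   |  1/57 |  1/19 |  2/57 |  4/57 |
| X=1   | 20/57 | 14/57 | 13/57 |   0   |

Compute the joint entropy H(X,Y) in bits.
2.2785 bits

H(X,Y) = -Σ_{x,y} P(x,y) log₂ P(x,y). Per-cell terms -P(x,y)·log₂P(x,y):
  X=0: 0.1023, 0.2236, 0.1696, 0.2690
  X=1: 0.5302, 0.4975, 0.4863, 0.0000
  (cells with P = 0 contribute 0)
Sum of the 8 terms: H(X,Y) = 2.2785 bits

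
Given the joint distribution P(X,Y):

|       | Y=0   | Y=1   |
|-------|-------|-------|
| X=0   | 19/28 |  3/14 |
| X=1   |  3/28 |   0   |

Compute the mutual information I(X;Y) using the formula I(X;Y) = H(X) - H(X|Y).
0.0397 bits

I(X;Y) = H(X) - H(X|Y)

Marginal of X (row sums):
  P(X=0) = 19/28 + 3/14 = 25/28
  P(X=1) = 3/28 + 0 = 3/28
H(X) = -[(25/28)·log₂(25/28) + (3/28)·log₂(3/28)]
  = 0.14598 + 0.34526 = 0.4912 bits

Marginal of Y (column sums):
  P(Y=0) = 19/28 + 3/28 = 11/14
  P(Y=1) = 3/14 + 0 = 3/14
H(X|Y) = Σ_y P(y)·H(X|Y=y):
  Y=0: P(Y=0) = 11/14, P(X|Y=0) = (19/22, 3/22) → H(X|Y=0) = 0.57464
  Y=1: P(Y=1) = 3/14, P(X|Y=1) = (1, 0) → H(X|Y=1) = 0.00000
H(X|Y) = (11/14)·0.57464 + (3/14)·0.00000 = 0.4515 bits

I(X;Y) = H(X) - H(X|Y) = 0.4912 - 0.4515 = 0.0397 bits

Cross-check via I(X;Y) = H(X) + H(Y) - H(X,Y): computing H(Y) from the column sums and H(X,Y) from the 4 cells in the same way gives H(Y) = 0.7496 bits and H(X,Y) = 1.2011 bits, so
I(X;Y) = 0.4912 + 0.7496 - 1.2011 = 0.0397 bits ✓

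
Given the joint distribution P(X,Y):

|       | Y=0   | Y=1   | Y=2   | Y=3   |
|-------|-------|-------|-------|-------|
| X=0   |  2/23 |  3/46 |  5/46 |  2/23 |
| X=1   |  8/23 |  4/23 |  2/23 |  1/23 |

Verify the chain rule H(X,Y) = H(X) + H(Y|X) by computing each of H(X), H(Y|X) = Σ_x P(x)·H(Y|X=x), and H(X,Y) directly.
H(X) = 0.9321 bits, H(Y|X) = 1.7574 bits, H(X,Y) = 2.6896 bits

Marginal of X (row sums):
  P(X=0) = 2/23 + 3/46 + 5/46 + 2/23 = 8/23
  P(X=1) = 8/23 + 4/23 + 2/23 + 1/23 = 15/23
H(X) = -[(8/23)·log₂(8/23) + (15/23)·log₂(15/23)]
  = 0.5299 + 0.4022 = 0.9321 bits

H(Y|X) = Σ_x P(x)·H(Y|X=x):
  X=0: P(X=0) = 8/23, P(Y|X=0) = (1/4, 3/16, 5/16, 1/4) → H(Y|X=0) = 1.9772
  X=1: P(X=1) = 15/23, P(Y|X=1) = (8/15, 4/15, 2/15, 1/15) → H(Y|X=1) = 1.6402
H(Y|X) = (8/23)·1.9772 + (15/23)·1.6402 = 1.7574 bits

H(X,Y) = -Σ_{x,y} P(x,y) log₂ P(x,y). Per-cell terms -P(x,y)·log₂P(x,y):
  X=0: 0.3064, 0.2569, 0.3480, 0.3064
  X=1: 0.5299, 0.4389, 0.3064, 0.1967
Sum of the 8 terms: H(X,Y) = 2.6896 bits

Chain rule check:
  H(X) + H(Y|X) = 0.9321 + 1.7574 = 2.6895 bits
  H(X,Y) = 2.6896 bits
✓ Chain rule verified (Δ = 0.0001 is 4-dp rounding noise: each of the three values was rounded independently).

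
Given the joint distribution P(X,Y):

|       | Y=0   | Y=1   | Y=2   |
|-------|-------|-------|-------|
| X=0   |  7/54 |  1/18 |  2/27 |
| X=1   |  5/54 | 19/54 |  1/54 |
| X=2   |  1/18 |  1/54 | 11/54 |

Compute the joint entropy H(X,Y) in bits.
2.6524 bits

H(X,Y) = -Σ_{x,y} P(x,y) log₂ P(x,y). Per-cell terms -P(x,y)·log₂P(x,y):
  X=0: 0.38209, 0.23166, 0.27814
  X=1: 0.31787, 0.53023, 0.10657
  X=2: 0.23166, 0.10657, 0.46759
Sum of the 9 terms: H(X,Y) = 2.6524 bits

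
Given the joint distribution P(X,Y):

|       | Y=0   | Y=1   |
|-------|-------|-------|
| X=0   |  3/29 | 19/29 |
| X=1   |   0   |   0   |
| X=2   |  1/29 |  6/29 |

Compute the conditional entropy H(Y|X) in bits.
0.5787 bits

H(Y|X) = H(X,Y) - H(X)

H(X,Y) = -Σ_{x,y} P(x,y) log₂ P(x,y). Per-cell terms -P(x,y)·log₂P(x,y):
  X=0: 0.338588, 0.399690
  X=1: 0.000000, 0.000000
  X=2: 0.167517, 0.470280
  (cells with P = 0 contribute 0)
Sum of the 6 terms: H(X,Y) = 1.376075 bits

Marginal of X (row sums):
  P(X=0) = 3/29 + 19/29 = 22/29
  P(X=1) = 0 + 0 = 0
  P(X=2) = 1/29 + 6/29 = 7/29
H(X) = -[(22/29)·log₂(22/29) + (7/29)·log₂(7/29)]   (outcomes with P = 0 contribute 0)
  = 0.302348 + 0.494979 = 0.797327 bits

H(Y|X) = H(X,Y) - H(X) = 1.376075 - 0.797327 = 0.5787 bits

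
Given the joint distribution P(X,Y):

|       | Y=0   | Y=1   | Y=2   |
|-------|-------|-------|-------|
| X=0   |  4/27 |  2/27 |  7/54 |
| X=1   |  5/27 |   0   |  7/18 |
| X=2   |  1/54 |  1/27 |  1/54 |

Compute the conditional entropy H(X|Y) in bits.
1.0739 bits

H(X|Y) = H(X,Y) - H(Y)

H(X,Y) = -Σ_{x,y} P(x,y) log₂ P(x,y). Per-cell terms -P(x,y)·log₂P(x,y):
  X=0: 0.4081, 0.2781, 0.3821
  X=1: 0.4505, 0.0000, 0.5299
  X=2: 0.1066, 0.1761, 0.1066
  (cells with P = 0 contribute 0)
Sum of the 9 terms: H(X,Y) = 2.4380 bits

Marginal of Y (column sums):
  P(Y=0) = 4/27 + 5/27 + 1/54 = 19/54
  P(Y=1) = 2/27 + 0 + 1/27 = 1/9
  P(Y=2) = 7/54 + 7/18 + 1/54 = 29/54
H(Y) = -[(19/54)·log₂(19/54) + (1/9)·log₂(1/9) + (29/54)·log₂(29/54)]
  = 0.5302 + 0.3522 + 0.4817 = 1.3641 bits

H(X|Y) = H(X,Y) - H(Y) = 2.4380 - 1.3641 = 1.0739 bits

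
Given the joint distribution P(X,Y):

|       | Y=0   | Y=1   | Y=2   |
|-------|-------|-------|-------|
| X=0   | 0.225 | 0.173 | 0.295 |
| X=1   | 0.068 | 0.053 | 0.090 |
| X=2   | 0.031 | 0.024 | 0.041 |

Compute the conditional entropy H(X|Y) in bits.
1.1648 bits

H(X|Y) = H(X,Y) - H(Y)

H(X,Y) = -Σ_{x,y} P(x,y) log₂ P(x,y). Per-cell terms -P(x,y)·log₂P(x,y):
  X=0: 0.484201, 0.437890, 0.519558
  X=1: 0.263726, 0.224607, 0.312654
  X=2: 0.155359, 0.129140, 0.188938
Sum of the 9 terms: H(X,Y) = 2.71607 bits

Marginal of Y (column sums):
  P(Y=0) = 0.225 + 0.068 + 0.031 = 0.324
  P(Y=1) = 0.173 + 0.053 + 0.024 = 0.250
  P(Y=2) = 0.295 + 0.090 + 0.041 = 0.426
H(Y) = -[0.324·log₂(0.324) + 0.250·log₂(0.250) + 0.426·log₂(0.426)]
  = 0.526803 + 0.500000 + 0.524438 = 1.55124 bits

H(X|Y) = H(X,Y) - H(Y) = 2.71607 - 1.55124 = 1.1648 bits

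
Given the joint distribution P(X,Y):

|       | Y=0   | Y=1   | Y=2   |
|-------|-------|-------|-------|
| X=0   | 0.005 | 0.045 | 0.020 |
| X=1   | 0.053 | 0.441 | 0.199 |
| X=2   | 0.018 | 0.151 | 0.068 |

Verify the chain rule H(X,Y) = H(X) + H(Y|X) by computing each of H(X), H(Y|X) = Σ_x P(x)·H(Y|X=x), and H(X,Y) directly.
H(X) = 1.1275 bits, H(Y|X) = 1.2138 bits, H(X,Y) = 2.3413 bits

Marginal of X (row sums):
  P(X=0) = 0.005 + 0.045 + 0.020 = 0.070
  P(X=1) = 0.053 + 0.441 + 0.199 = 0.693
  P(X=2) = 0.018 + 0.151 + 0.068 = 0.237
H(X) = -[0.070·log₂(0.070) + 0.693·log₂(0.693) + 0.237·log₂(0.237)]
  = 0.26856 + 0.36665 + 0.49226 = 1.1275 bits

H(Y|X) = Σ_x P(x)·H(Y|X=x):
  X=0: P(X=0) = 0.070, P(Y|X=0) = (1/14, 9/14, 2/7) → H(Y|X=0) = 1.19812
  X=1: P(X=1) = 0.693, P(Y|X=1) = (53/693, 7/11, 199/693) → H(Y|X=1) = 1.21551
  X=2: P(X=2) = 0.237, P(Y|X=2) = (6/79, 151/237, 68/237) → H(Y|X=2) = 1.21362
H(Y|X) = 0.070·1.19812 + 0.693·1.21551 + 0.237·1.21362 = 1.2138 bits

H(X,Y) = -Σ_{x,y} P(x,y) log₂ P(x,y). Per-cell terms -P(x,y)·log₂P(x,y):
  X=0: 0.03822, 0.20133, 0.11288
  X=1: 0.22461, 0.52089, 0.46350
  X=2: 0.10433, 0.41183, 0.26373
Sum of the 9 terms: H(X,Y) = 2.3413 bits

Chain rule check:
  H(X) + H(Y|X) = 1.1275 + 1.2138 = 2.3413 bits
  H(X,Y) = 2.3413 bits
✓ Chain rule verified.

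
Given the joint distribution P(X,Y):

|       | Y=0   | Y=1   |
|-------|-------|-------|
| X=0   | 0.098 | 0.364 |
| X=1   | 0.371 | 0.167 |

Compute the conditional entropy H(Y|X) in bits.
0.8252 bits

H(Y|X) = H(X,Y) - H(X)

H(X,Y) = -Σ_{x,y} P(x,y) log₂ P(x,y). Per-cell terms -P(x,y)·log₂P(x,y):
  X=0: 0.3284, 0.5307
  X=1: 0.5307, 0.4312
Sum of the 4 terms: H(X,Y) = 1.8210 bits

Marginal of X (row sums):
  P(X=0) = 0.098 + 0.364 = 0.462
  P(X=1) = 0.371 + 0.167 = 0.538
H(X) = -[0.462·log₂(0.462) + 0.538·log₂(0.538)]
  = 0.5147 + 0.4811 = 0.9958 bits

H(Y|X) = H(X,Y) - H(X) = 1.8210 - 0.9958 = 0.8252 bits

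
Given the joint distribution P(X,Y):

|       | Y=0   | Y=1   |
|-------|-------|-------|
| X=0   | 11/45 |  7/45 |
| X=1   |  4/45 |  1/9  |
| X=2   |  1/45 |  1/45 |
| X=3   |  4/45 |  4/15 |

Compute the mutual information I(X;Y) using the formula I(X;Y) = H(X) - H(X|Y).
0.0743 bits

I(X;Y) = H(X) - H(X|Y)

Marginal of X (row sums):
  P(X=0) = 11/45 + 7/45 = 2/5
  P(X=1) = 4/45 + 1/9 = 1/5
  P(X=2) = 1/45 + 1/45 = 2/45
  P(X=3) = 4/45 + 4/15 = 16/45
H(X) = -[(2/5)·log₂(2/5) + (1/5)·log₂(1/5) + (2/45)·log₂(2/45) + (16/45)·log₂(16/45)]
  = 0.5288 + 0.4644 + 0.1996 + 0.5304 = 1.7232 bits

Marginal of Y (column sums):
  P(Y=0) = 11/45 + 4/45 + 1/45 + 4/45 = 4/9
  P(Y=1) = 7/45 + 1/9 + 1/45 + 4/15 = 5/9
H(X|Y) = Σ_y P(y)·H(X|Y=y):
  Y=0: P(Y=0) = 4/9, P(X|Y=0) = (11/20, 1/5, 1/20, 1/5) → H(X|Y=0) = 1.6192
  Y=1: P(Y=1) = 5/9, P(X|Y=1) = (7/25, 1/5, 1/25, 12/25) → H(X|Y=1) = 1.6726
H(X|Y) = (4/9)·1.6192 + (5/9)·1.6726 = 1.6489 bits

I(X;Y) = H(X) - H(X|Y) = 1.7232 - 1.6489 = 0.0743 bits

Cross-check via I(X;Y) = H(X) + H(Y) - H(X,Y): computing H(Y) from the column sums and H(X,Y) from the 8 cells in the same way gives H(Y) = 0.9911 bits and H(X,Y) = 2.6400 bits, so
I(X;Y) = 1.7232 + 0.9911 - 2.6400 = 0.0743 bits ✓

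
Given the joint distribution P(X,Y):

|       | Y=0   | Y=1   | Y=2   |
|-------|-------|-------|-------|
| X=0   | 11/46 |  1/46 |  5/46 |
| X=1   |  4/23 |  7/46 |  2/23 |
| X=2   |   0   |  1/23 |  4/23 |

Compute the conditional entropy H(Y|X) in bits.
1.2196 bits

H(Y|X) = H(X,Y) - H(X)

H(X,Y) = -Σ_{x,y} P(x,y) log₂ P(x,y). Per-cell terms -P(x,y)·log₂P(x,y):
  X=0: 0.493596, 0.120077, 0.348004
  X=1: 0.438880, 0.413336, 0.306397
  X=2: 0.000000, 0.196677, 0.438880
  (cells with P = 0 contribute 0)
Sum of the 9 terms: H(X,Y) = 2.75585 bits

Marginal of X (row sums):
  P(X=0) = 11/46 + 1/46 + 5/46 = 17/46
  P(X=1) = 4/23 + 7/46 + 2/23 = 19/46
  P(X=2) = 0 + 1/23 + 4/23 = 5/23
H(X) = -[(17/46)·log₂(17/46) + (19/46)·log₂(19/46) + (5/23)·log₂(5/23)]
  = 0.530732 + 0.526892 + 0.478616 = 1.53624 bits

H(Y|X) = H(X,Y) - H(X) = 2.75585 - 1.53624 = 1.2196 bits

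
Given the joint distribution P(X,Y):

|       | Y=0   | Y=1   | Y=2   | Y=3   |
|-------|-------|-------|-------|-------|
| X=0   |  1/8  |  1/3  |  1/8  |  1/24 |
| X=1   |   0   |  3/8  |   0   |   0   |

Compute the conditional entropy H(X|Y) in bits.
0.7066 bits

H(X|Y) = H(X,Y) - H(Y)

H(X,Y) = -Σ_{x,y} P(x,y) log₂ P(x,y). Per-cell terms -P(x,y)·log₂P(x,y):
  X=0: 0.37500, 0.52832, 0.37500, 0.19104
  X=1: 0.00000, 0.53064, 0.00000, 0.00000
  (cells with P = 0 contribute 0)
Sum of the 8 terms: H(X,Y) = 2.0000 bits

Marginal of Y (column sums):
  P(Y=0) = 1/8 + 0 = 1/8
  P(Y=1) = 1/3 + 3/8 = 17/24
  P(Y=2) = 1/8 + 0 = 1/8
  P(Y=3) = 1/24 + 0 = 1/24
H(Y) = -[(1/8)·log₂(1/8) + (17/24)·log₂(17/24) + (1/8)·log₂(1/8) + (1/24)·log₂(1/24)]
  = 0.37500 + 0.35240 + 0.37500 + 0.19104 = 1.2934 bits

H(X|Y) = H(X,Y) - H(Y) = 2.0000 - 1.2934 = 0.7066 bits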